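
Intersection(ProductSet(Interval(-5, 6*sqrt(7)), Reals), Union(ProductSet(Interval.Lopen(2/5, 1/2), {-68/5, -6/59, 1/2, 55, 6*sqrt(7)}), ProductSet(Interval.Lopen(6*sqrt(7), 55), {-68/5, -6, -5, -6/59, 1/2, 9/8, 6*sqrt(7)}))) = ProductSet(Interval.Lopen(2/5, 1/2), {-68/5, -6/59, 1/2, 55, 6*sqrt(7)})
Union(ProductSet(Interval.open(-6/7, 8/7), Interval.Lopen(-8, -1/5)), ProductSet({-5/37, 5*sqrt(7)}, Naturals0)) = Union(ProductSet({-5/37, 5*sqrt(7)}, Naturals0), ProductSet(Interval.open(-6/7, 8/7), Interval.Lopen(-8, -1/5)))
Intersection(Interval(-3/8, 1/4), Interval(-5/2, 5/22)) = Interval(-3/8, 5/22)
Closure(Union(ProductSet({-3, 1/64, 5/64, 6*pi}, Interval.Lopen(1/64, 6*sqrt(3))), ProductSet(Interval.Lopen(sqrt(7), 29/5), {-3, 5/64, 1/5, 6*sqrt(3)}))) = Union(ProductSet({-3, 1/64, 5/64, 6*pi}, Interval(1/64, 6*sqrt(3))), ProductSet(Interval(sqrt(7), 29/5), {-3, 5/64, 1/5, 6*sqrt(3)}))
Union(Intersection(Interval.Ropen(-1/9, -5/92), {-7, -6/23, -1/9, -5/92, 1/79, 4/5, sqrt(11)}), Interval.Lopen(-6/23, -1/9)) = Interval.Lopen(-6/23, -1/9)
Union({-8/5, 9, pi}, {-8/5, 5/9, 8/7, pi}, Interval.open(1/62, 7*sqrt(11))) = Union({-8/5}, Interval.open(1/62, 7*sqrt(11)))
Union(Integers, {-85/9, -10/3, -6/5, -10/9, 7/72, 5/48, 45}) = Union({-85/9, -10/3, -6/5, -10/9, 7/72, 5/48}, Integers)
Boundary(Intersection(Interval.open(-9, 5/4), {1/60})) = {1/60}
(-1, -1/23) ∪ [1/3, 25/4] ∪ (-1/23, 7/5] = (-1, -1/23) ∪ (-1/23, 25/4]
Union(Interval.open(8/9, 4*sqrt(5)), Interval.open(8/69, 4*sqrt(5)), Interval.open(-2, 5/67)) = Union(Interval.open(-2, 5/67), Interval.open(8/69, 4*sqrt(5)))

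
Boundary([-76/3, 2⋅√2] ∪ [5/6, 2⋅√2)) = {-76/3, 2⋅√2}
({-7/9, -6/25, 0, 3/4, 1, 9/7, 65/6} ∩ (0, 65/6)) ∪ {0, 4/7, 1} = {0, 4/7, 3/4, 1, 9/7}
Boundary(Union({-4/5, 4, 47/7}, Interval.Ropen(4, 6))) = {-4/5, 4, 6, 47/7}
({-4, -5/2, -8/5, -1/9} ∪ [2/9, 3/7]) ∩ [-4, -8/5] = {-4, -5/2, -8/5}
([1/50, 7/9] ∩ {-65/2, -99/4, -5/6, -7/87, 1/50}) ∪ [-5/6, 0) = [-5/6, 0) ∪ {1/50}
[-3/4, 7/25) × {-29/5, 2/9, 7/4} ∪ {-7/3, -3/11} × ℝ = ({-7/3, -3/11} × ℝ) ∪ ([-3/4, 7/25) × {-29/5, 2/9, 7/4})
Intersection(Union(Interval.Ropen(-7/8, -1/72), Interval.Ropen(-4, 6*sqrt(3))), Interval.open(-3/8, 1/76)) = Interval.open(-3/8, 1/76)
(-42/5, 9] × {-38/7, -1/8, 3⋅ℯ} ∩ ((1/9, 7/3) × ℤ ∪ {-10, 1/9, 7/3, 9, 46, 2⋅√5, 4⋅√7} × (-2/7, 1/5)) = {1/9, 7/3, 9, 2⋅√5} × {-1/8}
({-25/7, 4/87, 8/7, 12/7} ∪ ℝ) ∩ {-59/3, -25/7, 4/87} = {-59/3, -25/7, 4/87}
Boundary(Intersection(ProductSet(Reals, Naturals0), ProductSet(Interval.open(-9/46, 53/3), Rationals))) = ProductSet(Interval(-9/46, 53/3), Naturals0)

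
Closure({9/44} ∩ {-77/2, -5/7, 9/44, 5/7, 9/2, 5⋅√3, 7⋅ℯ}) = {9/44}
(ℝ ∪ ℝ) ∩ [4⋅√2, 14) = [4⋅√2, 14)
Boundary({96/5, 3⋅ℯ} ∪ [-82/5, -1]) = {-82/5, -1, 96/5, 3⋅ℯ}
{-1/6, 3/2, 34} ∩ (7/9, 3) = {3/2}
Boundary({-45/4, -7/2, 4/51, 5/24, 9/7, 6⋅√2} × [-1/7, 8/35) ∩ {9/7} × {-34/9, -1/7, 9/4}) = {9/7} × {-1/7}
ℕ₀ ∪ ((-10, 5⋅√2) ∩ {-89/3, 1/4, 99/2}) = ℕ₀ ∪ {1/4}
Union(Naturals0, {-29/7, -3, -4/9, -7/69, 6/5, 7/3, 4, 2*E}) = Union({-29/7, -3, -4/9, -7/69, 6/5, 7/3, 2*E}, Naturals0)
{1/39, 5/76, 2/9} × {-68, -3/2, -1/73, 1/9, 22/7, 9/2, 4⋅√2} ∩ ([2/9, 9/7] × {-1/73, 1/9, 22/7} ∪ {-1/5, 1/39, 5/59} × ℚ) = ({2/9} × {-1/73, 1/9, 22/7}) ∪ ({1/39} × {-68, -3/2, -1/73, 1/9, 22/7, 9/2})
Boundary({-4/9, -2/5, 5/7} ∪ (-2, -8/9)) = {-2, -8/9, -4/9, -2/5, 5/7}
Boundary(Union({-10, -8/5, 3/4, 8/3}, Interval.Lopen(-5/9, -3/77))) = {-10, -8/5, -5/9, -3/77, 3/4, 8/3}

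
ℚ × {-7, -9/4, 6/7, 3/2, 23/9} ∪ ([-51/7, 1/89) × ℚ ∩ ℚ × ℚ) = (ℚ × {-7, -9/4, 6/7, 3/2, 23/9}) ∪ ((ℚ ∩ [-51/7, 1/89)) × ℚ)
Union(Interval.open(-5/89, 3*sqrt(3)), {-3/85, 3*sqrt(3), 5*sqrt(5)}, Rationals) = Union({5*sqrt(5)}, Interval(-5/89, 3*sqrt(3)), Rationals)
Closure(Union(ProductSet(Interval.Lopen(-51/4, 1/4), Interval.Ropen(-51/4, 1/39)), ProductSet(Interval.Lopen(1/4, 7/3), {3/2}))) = Union(ProductSet({-51/4, 1/4}, Interval(-51/4, 1/39)), ProductSet(Interval(-51/4, 1/4), {-51/4, 1/39}), ProductSet(Interval.Lopen(-51/4, 1/4), Interval.Ropen(-51/4, 1/39)), ProductSet(Interval(1/4, 7/3), {3/2}))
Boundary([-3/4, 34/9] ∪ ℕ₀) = {-3/4, 34/9} ∪ (ℕ₀ \ (-3/4, 34/9))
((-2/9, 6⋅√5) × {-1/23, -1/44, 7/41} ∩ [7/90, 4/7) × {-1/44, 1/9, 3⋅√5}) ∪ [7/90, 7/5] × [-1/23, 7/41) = [7/90, 7/5] × [-1/23, 7/41)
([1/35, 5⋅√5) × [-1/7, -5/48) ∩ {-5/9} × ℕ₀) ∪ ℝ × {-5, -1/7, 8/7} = ℝ × {-5, -1/7, 8/7}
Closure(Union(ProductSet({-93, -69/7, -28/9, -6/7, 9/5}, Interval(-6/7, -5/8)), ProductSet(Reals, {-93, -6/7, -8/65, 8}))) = Union(ProductSet({-93, -69/7, -28/9, -6/7, 9/5}, Interval(-6/7, -5/8)), ProductSet(Reals, {-93, -6/7, -8/65, 8}))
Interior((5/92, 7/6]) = (5/92, 7/6)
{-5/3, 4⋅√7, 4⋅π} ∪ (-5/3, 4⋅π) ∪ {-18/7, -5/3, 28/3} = {-18/7} ∪ [-5/3, 4⋅π]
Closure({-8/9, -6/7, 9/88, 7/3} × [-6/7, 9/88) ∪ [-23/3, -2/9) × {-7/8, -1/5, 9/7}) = ([-23/3, -2/9] × {-7/8, -1/5, 9/7}) ∪ ({-8/9, -6/7, 9/88, 7/3} × [-6/7, 9/88])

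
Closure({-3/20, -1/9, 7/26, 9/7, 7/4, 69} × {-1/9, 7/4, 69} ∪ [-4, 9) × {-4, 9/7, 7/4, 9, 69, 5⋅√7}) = ({-3/20, -1/9, 7/26, 9/7, 7/4, 69} × {-1/9, 7/4, 69}) ∪ ([-4, 9] × {-4, 9/7, 7/4, 9, 69, 5⋅√7})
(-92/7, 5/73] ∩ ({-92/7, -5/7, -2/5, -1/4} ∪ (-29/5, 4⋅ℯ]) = (-29/5, 5/73]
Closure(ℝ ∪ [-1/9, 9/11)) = (-∞, ∞)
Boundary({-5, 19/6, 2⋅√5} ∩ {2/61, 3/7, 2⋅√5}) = {2⋅√5}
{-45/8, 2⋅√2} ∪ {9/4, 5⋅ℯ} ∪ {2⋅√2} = {-45/8, 9/4, 2⋅√2, 5⋅ℯ}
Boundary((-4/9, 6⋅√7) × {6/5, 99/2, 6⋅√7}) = [-4/9, 6⋅√7] × {6/5, 99/2, 6⋅√7}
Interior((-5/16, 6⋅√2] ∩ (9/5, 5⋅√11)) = (9/5, 6⋅√2)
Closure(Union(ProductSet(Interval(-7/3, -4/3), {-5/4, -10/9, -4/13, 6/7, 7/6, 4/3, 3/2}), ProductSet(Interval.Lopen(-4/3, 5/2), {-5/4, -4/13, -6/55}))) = Union(ProductSet(Interval(-7/3, -4/3), {-5/4, -10/9, -4/13, 6/7, 7/6, 4/3, 3/2}), ProductSet(Interval(-4/3, 5/2), {-5/4, -4/13, -6/55}))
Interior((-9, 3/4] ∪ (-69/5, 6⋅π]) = (-69/5, 6⋅π)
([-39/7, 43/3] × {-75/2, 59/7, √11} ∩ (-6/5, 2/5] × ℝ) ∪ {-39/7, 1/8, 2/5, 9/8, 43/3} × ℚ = ({-39/7, 1/8, 2/5, 9/8, 43/3} × ℚ) ∪ ((-6/5, 2/5] × {-75/2, 59/7, √11})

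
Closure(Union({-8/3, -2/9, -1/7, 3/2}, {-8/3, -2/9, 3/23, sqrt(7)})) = {-8/3, -2/9, -1/7, 3/23, 3/2, sqrt(7)}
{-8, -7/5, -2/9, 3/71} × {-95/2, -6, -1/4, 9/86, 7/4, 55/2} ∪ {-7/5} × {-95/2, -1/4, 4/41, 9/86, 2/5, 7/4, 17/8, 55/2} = ({-7/5} × {-95/2, -1/4, 4/41, 9/86, 2/5, 7/4, 17/8, 55/2}) ∪ ({-8, -7/5, -2/9, 3/71} × {-95/2, -6, -1/4, 9/86, 7/4, 55/2})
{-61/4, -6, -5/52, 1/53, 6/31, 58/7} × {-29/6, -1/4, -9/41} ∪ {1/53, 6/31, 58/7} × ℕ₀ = ({1/53, 6/31, 58/7} × ℕ₀) ∪ ({-61/4, -6, -5/52, 1/53, 6/31, 58/7} × {-29/6, -1/4, -9/41})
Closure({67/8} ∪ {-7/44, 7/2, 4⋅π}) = {-7/44, 7/2, 67/8, 4⋅π}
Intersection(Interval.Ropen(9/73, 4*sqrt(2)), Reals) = Interval.Ropen(9/73, 4*sqrt(2))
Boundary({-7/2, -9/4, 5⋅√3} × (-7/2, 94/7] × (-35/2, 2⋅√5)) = {-7/2, -9/4, 5⋅√3} × [-7/2, 94/7] × [-35/2, 2⋅√5]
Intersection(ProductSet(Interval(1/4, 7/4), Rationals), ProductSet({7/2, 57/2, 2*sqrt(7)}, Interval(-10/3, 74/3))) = EmptySet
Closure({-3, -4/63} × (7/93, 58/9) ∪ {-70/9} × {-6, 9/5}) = ({-70/9} × {-6, 9/5}) ∪ ({-3, -4/63} × [7/93, 58/9])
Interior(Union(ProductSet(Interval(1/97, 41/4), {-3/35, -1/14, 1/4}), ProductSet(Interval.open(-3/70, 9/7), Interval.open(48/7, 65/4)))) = ProductSet(Interval.open(-3/70, 9/7), Interval.open(48/7, 65/4))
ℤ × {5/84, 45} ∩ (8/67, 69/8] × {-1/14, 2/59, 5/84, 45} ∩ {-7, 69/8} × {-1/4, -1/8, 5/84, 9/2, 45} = ∅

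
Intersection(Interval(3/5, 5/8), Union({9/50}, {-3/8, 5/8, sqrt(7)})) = {5/8}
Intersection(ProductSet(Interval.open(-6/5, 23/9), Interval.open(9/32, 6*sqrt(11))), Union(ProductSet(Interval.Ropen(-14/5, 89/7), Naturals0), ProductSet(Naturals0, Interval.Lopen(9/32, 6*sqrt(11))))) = Union(ProductSet(Interval.open(-6/5, 23/9), Range(1, 20, 1)), ProductSet(Range(0, 3, 1), Interval.open(9/32, 6*sqrt(11))))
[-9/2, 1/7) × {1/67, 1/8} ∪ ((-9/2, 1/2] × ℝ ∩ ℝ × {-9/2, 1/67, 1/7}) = ([-9/2, 1/7) × {1/67, 1/8}) ∪ ((-9/2, 1/2] × {-9/2, 1/67, 1/7})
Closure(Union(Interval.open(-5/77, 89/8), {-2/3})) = Union({-2/3}, Interval(-5/77, 89/8))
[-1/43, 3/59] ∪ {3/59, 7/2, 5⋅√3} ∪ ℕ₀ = [-1/43, 3/59] ∪ ℕ₀ ∪ {7/2, 5⋅√3}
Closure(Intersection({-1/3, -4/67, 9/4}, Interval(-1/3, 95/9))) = {-1/3, -4/67, 9/4}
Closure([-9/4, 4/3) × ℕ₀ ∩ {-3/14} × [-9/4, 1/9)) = {-3/14} × {0}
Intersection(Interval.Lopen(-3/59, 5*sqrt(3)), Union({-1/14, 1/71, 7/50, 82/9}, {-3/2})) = {1/71, 7/50}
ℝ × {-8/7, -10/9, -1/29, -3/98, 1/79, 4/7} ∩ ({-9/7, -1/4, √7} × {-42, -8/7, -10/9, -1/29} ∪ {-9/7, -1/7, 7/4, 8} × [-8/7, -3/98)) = {-9/7, -1/4, -1/7, 7/4, 8, √7} × {-8/7, -10/9, -1/29}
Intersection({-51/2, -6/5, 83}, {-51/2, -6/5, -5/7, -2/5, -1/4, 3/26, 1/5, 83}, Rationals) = {-51/2, -6/5, 83}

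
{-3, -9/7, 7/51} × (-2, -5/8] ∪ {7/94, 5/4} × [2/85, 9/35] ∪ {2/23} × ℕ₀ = ({2/23} × ℕ₀) ∪ ({7/94, 5/4} × [2/85, 9/35]) ∪ ({-3, -9/7, 7/51} × (-2, -5/8])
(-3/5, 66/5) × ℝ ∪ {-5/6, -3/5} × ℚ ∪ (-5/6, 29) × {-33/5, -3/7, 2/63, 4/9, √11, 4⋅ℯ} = ({-5/6, -3/5} × ℚ) ∪ ((-3/5, 66/5) × ℝ) ∪ ((-5/6, 29) × {-33/5, -3/7, 2/63, 4/9, √11, 4⋅ℯ})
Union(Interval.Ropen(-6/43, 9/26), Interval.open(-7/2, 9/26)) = Interval.open(-7/2, 9/26)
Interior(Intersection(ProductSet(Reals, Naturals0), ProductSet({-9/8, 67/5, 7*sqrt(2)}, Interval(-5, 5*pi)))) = EmptySet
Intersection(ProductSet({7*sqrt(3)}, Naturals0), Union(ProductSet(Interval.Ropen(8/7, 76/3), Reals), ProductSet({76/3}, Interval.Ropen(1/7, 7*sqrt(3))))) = ProductSet({7*sqrt(3)}, Naturals0)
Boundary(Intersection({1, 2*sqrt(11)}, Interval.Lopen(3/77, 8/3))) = {1}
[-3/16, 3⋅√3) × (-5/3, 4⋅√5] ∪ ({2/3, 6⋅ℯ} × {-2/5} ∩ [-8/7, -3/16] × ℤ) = [-3/16, 3⋅√3) × (-5/3, 4⋅√5]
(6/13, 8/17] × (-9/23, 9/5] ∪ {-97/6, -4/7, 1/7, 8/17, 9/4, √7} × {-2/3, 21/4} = ((6/13, 8/17] × (-9/23, 9/5]) ∪ ({-97/6, -4/7, 1/7, 8/17, 9/4, √7} × {-2/3, 21/4})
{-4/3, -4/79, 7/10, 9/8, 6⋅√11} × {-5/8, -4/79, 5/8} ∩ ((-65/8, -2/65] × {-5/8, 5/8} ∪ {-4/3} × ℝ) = ({-4/3} × {-5/8, -4/79, 5/8}) ∪ ({-4/3, -4/79} × {-5/8, 5/8})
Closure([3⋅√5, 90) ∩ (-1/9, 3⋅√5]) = {3⋅√5}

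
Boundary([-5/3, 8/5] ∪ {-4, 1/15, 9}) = {-4, -5/3, 8/5, 9}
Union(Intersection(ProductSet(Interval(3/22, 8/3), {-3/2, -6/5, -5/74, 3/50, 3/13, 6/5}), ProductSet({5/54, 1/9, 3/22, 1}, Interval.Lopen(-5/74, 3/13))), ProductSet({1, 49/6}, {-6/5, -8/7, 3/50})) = Union(ProductSet({3/22, 1}, {3/50, 3/13}), ProductSet({1, 49/6}, {-6/5, -8/7, 3/50}))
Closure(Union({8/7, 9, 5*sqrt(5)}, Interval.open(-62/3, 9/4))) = Union({9, 5*sqrt(5)}, Interval(-62/3, 9/4))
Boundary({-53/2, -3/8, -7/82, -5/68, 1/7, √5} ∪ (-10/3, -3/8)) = {-53/2, -10/3, -3/8, -7/82, -5/68, 1/7, √5}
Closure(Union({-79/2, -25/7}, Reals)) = Reals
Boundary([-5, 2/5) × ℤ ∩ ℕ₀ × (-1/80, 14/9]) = {0} × {0, 1}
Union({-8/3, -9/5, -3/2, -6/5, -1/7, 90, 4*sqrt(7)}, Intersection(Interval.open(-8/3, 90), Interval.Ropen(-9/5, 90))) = Union({-8/3}, Interval(-9/5, 90))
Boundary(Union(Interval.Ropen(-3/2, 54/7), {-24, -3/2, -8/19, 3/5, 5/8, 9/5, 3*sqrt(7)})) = {-24, -3/2, 54/7, 3*sqrt(7)}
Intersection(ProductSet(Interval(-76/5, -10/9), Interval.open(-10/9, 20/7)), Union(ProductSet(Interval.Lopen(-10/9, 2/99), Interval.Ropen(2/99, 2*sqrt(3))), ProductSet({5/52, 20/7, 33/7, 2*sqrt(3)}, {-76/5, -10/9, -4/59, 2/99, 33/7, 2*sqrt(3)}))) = EmptySet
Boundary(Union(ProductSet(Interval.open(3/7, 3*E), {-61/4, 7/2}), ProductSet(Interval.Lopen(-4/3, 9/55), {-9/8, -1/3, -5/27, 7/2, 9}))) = Union(ProductSet(Interval(-4/3, 9/55), {-9/8, -1/3, -5/27, 7/2, 9}), ProductSet(Interval(3/7, 3*E), {-61/4, 7/2}))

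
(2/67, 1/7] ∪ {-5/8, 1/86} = {-5/8, 1/86} ∪ (2/67, 1/7]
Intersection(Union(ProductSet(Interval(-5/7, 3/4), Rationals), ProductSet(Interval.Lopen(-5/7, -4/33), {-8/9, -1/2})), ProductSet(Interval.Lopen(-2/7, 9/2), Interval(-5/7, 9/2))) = ProductSet(Interval.Lopen(-2/7, 3/4), Intersection(Interval(-5/7, 9/2), Rationals))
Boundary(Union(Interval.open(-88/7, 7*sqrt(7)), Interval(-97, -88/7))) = {-97, 7*sqrt(7)}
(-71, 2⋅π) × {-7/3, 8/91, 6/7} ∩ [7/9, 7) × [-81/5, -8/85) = [7/9, 2⋅π) × {-7/3}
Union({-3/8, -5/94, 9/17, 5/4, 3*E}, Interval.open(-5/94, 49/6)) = Union({-3/8}, Interval.Ropen(-5/94, 49/6))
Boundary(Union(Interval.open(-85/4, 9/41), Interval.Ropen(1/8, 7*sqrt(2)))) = {-85/4, 7*sqrt(2)}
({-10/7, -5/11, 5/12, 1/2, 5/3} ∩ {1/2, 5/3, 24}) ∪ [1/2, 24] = [1/2, 24]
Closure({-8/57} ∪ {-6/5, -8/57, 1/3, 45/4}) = {-6/5, -8/57, 1/3, 45/4}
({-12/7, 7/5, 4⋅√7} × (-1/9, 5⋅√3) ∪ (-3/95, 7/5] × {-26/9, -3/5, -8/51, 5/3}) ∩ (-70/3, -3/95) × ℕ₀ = {-12/7} × {0, 1, …, 8}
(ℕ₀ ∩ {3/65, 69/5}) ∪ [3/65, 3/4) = [3/65, 3/4)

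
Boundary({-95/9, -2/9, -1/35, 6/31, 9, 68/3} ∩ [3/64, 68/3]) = {6/31, 9, 68/3}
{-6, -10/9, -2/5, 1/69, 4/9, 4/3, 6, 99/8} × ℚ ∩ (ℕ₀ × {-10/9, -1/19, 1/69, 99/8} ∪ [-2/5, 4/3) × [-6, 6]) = ({6} × {-10/9, -1/19, 1/69, 99/8}) ∪ ({-2/5, 1/69, 4/9} × (ℚ ∩ [-6, 6]))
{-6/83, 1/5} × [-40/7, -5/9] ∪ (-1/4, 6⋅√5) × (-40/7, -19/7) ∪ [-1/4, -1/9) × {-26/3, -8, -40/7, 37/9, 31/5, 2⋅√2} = ({-6/83, 1/5} × [-40/7, -5/9]) ∪ ((-1/4, 6⋅√5) × (-40/7, -19/7)) ∪ ([-1/4, -1/9) × {-26/3, -8, -40/7, 37/9, 31/5, 2⋅√2})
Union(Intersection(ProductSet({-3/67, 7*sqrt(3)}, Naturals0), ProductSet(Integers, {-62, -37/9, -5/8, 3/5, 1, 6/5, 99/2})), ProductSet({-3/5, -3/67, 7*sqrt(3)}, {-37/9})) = ProductSet({-3/5, -3/67, 7*sqrt(3)}, {-37/9})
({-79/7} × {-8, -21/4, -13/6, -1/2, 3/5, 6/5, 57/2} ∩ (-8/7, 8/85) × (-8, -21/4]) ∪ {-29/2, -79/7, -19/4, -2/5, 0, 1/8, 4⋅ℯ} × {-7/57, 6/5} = {-29/2, -79/7, -19/4, -2/5, 0, 1/8, 4⋅ℯ} × {-7/57, 6/5}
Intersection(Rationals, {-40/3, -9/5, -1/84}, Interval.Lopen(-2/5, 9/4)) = {-1/84}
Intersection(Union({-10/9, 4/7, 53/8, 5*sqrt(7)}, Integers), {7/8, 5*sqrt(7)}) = {5*sqrt(7)}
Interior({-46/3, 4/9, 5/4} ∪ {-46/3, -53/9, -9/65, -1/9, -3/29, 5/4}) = ∅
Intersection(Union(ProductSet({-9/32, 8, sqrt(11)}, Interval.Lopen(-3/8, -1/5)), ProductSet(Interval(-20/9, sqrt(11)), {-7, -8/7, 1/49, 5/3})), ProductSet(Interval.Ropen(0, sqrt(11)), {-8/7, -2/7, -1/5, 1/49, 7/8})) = ProductSet(Interval.Ropen(0, sqrt(11)), {-8/7, 1/49})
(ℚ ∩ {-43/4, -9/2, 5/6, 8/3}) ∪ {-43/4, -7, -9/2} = {-43/4, -7, -9/2, 5/6, 8/3}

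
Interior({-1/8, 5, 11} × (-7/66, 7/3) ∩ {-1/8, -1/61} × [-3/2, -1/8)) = ∅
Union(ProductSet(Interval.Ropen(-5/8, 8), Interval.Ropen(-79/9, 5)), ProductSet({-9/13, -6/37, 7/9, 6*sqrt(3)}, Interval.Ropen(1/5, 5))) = Union(ProductSet({-9/13, -6/37, 7/9, 6*sqrt(3)}, Interval.Ropen(1/5, 5)), ProductSet(Interval.Ropen(-5/8, 8), Interval.Ropen(-79/9, 5)))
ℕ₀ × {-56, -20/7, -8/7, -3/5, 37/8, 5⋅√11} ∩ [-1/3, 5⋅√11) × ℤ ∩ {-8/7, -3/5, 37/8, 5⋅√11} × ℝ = ∅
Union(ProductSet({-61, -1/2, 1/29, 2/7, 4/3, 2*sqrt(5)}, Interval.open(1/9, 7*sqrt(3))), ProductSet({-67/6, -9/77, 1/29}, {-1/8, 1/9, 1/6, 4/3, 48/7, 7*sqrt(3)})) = Union(ProductSet({-67/6, -9/77, 1/29}, {-1/8, 1/9, 1/6, 4/3, 48/7, 7*sqrt(3)}), ProductSet({-61, -1/2, 1/29, 2/7, 4/3, 2*sqrt(5)}, Interval.open(1/9, 7*sqrt(3))))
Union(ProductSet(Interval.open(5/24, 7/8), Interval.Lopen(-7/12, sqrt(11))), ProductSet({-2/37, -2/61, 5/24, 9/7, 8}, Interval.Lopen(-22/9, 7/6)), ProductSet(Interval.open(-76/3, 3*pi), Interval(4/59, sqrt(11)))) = Union(ProductSet({-2/37, -2/61, 5/24, 9/7, 8}, Interval.Lopen(-22/9, 7/6)), ProductSet(Interval.open(-76/3, 3*pi), Interval(4/59, sqrt(11))), ProductSet(Interval.open(5/24, 7/8), Interval.Lopen(-7/12, sqrt(11))))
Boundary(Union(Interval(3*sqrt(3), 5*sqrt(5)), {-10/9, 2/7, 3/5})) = {-10/9, 2/7, 3/5, 3*sqrt(3), 5*sqrt(5)}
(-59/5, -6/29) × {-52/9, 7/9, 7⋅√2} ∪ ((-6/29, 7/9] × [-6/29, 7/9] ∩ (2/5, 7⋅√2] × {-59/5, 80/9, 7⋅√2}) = (-59/5, -6/29) × {-52/9, 7/9, 7⋅√2}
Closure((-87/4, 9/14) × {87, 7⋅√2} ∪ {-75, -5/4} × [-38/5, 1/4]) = ({-75, -5/4} × [-38/5, 1/4]) ∪ ([-87/4, 9/14] × {87, 7⋅√2})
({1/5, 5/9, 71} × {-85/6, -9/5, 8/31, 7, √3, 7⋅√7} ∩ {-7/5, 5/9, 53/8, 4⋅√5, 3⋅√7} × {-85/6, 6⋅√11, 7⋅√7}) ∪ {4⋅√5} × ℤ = ({4⋅√5} × ℤ) ∪ ({5/9} × {-85/6, 7⋅√7})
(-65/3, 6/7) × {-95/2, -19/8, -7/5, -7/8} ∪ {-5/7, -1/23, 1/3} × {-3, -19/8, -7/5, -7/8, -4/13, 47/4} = ((-65/3, 6/7) × {-95/2, -19/8, -7/5, -7/8}) ∪ ({-5/7, -1/23, 1/3} × {-3, -19/8, -7/5, -7/8, -4/13, 47/4})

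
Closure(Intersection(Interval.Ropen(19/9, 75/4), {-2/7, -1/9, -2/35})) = EmptySet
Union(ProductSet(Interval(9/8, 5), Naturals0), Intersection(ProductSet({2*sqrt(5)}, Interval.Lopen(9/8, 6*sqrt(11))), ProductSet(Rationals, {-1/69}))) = ProductSet(Interval(9/8, 5), Naturals0)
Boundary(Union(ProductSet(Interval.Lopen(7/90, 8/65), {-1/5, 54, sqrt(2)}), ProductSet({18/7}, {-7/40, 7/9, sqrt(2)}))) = Union(ProductSet({18/7}, {-7/40, 7/9, sqrt(2)}), ProductSet(Interval(7/90, 8/65), {-1/5, 54, sqrt(2)}))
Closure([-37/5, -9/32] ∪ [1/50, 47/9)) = [-37/5, -9/32] ∪ [1/50, 47/9]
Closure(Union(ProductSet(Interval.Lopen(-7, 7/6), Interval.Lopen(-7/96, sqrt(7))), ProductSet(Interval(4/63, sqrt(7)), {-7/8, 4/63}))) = Union(ProductSet({-7, 7/6}, Interval(-7/96, sqrt(7))), ProductSet(Interval(-7, 7/6), {-7/96, sqrt(7)}), ProductSet(Interval.Lopen(-7, 7/6), Interval.Lopen(-7/96, sqrt(7))), ProductSet(Interval(4/63, sqrt(7)), {-7/8, 4/63}))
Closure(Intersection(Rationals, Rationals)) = Reals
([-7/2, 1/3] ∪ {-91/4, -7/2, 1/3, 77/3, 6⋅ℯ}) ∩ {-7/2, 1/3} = {-7/2, 1/3}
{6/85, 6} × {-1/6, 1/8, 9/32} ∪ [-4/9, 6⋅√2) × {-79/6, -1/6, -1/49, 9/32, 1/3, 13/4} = ({6/85, 6} × {-1/6, 1/8, 9/32}) ∪ ([-4/9, 6⋅√2) × {-79/6, -1/6, -1/49, 9/32, 1/3, 13/4})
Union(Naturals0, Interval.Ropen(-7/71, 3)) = Union(Interval(-7/71, 3), Naturals0)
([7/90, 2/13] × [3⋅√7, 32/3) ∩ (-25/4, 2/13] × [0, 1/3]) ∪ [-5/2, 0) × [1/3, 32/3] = [-5/2, 0) × [1/3, 32/3]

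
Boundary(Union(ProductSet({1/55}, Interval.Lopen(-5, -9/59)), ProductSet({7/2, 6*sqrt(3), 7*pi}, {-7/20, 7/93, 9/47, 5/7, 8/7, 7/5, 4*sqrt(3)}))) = Union(ProductSet({1/55}, Interval(-5, -9/59)), ProductSet({7/2, 6*sqrt(3), 7*pi}, {-7/20, 7/93, 9/47, 5/7, 8/7, 7/5, 4*sqrt(3)}))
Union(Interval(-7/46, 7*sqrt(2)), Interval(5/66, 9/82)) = Interval(-7/46, 7*sqrt(2))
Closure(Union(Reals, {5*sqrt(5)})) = Reals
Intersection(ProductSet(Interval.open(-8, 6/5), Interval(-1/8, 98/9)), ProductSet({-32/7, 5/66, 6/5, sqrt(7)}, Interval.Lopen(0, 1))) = ProductSet({-32/7, 5/66}, Interval.Lopen(0, 1))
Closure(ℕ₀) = ℕ₀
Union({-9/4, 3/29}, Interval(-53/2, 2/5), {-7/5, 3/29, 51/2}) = Union({51/2}, Interval(-53/2, 2/5))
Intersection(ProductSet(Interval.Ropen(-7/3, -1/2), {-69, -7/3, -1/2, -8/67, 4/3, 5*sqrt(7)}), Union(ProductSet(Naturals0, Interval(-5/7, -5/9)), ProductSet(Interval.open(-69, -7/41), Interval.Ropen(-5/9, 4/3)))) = ProductSet(Interval.Ropen(-7/3, -1/2), {-1/2, -8/67})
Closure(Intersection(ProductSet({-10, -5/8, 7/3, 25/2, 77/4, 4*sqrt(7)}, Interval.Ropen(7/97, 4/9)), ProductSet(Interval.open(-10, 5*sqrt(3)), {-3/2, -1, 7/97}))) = ProductSet({-5/8, 7/3}, {7/97})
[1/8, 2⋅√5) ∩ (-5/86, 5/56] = ∅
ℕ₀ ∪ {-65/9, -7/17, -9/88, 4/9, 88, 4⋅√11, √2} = {-65/9, -7/17, -9/88, 4/9, 4⋅√11, √2} ∪ ℕ₀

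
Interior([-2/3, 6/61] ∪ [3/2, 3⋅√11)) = (-2/3, 6/61) ∪ (3/2, 3⋅√11)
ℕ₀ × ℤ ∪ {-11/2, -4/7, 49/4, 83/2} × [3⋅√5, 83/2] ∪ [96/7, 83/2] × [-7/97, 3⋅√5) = (ℕ₀ × ℤ) ∪ ({-11/2, -4/7, 49/4, 83/2} × [3⋅√5, 83/2]) ∪ ([96/7, 83/2] × [-7/97, 3⋅√5))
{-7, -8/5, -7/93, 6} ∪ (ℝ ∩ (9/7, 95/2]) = {-7, -8/5, -7/93} ∪ (9/7, 95/2]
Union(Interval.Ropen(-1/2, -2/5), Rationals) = Union(Interval(-1/2, -2/5), Rationals)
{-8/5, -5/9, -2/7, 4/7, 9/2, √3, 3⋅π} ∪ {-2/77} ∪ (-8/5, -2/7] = [-8/5, -2/7] ∪ {-2/77, 4/7, 9/2, √3, 3⋅π}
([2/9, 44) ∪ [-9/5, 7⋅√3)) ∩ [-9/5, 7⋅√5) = [-9/5, 7⋅√5)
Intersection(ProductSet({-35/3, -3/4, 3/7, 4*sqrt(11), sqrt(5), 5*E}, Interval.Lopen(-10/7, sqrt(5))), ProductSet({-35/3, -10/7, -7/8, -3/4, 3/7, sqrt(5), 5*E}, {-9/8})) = ProductSet({-35/3, -3/4, 3/7, sqrt(5), 5*E}, {-9/8})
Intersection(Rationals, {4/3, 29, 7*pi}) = {4/3, 29}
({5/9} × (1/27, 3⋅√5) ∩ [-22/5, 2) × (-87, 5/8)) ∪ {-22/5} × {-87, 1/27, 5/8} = ({-22/5} × {-87, 1/27, 5/8}) ∪ ({5/9} × (1/27, 5/8))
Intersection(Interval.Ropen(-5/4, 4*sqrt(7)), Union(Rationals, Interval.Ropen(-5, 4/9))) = Union(Intersection(Interval.Ropen(-5/4, 4*sqrt(7)), Rationals), Interval(-5/4, 4/9))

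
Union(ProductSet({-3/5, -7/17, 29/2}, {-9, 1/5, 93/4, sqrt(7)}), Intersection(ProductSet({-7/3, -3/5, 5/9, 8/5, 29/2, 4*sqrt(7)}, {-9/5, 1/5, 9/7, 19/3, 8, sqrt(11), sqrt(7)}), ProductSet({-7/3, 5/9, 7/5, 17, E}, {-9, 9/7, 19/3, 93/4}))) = Union(ProductSet({-7/3, 5/9}, {9/7, 19/3}), ProductSet({-3/5, -7/17, 29/2}, {-9, 1/5, 93/4, sqrt(7)}))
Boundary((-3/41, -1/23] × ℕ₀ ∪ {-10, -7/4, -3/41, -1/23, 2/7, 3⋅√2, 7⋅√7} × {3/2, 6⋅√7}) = ([-3/41, -1/23] × ℕ₀) ∪ ({-10, -7/4, -3/41, -1/23, 2/7, 3⋅√2, 7⋅√7} × {3/2, 6⋅√7})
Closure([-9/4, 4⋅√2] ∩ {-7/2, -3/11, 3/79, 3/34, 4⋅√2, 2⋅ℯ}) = {-3/11, 3/79, 3/34, 4⋅√2, 2⋅ℯ}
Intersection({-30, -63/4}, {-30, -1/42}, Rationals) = {-30}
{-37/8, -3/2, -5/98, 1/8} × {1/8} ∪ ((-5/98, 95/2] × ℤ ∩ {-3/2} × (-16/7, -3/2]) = {-37/8, -3/2, -5/98, 1/8} × {1/8}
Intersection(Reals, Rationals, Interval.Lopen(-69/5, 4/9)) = Intersection(Interval.Lopen(-69/5, 4/9), Rationals)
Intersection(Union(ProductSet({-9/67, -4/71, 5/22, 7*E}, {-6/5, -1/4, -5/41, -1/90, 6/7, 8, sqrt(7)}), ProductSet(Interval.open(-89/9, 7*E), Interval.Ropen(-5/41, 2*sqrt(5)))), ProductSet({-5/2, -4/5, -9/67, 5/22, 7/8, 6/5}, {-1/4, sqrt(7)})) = Union(ProductSet({-9/67, 5/22}, {-1/4, sqrt(7)}), ProductSet({-5/2, -4/5, -9/67, 5/22, 7/8, 6/5}, {sqrt(7)}))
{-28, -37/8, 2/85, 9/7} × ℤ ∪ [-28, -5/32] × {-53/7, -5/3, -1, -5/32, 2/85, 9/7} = ({-28, -37/8, 2/85, 9/7} × ℤ) ∪ ([-28, -5/32] × {-53/7, -5/3, -1, -5/32, 2/85, 9/7})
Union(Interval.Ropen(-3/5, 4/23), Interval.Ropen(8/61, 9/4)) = Interval.Ropen(-3/5, 9/4)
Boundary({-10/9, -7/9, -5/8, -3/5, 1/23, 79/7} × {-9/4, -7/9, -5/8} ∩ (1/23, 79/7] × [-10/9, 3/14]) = {79/7} × {-7/9, -5/8}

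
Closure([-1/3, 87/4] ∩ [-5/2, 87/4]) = [-1/3, 87/4]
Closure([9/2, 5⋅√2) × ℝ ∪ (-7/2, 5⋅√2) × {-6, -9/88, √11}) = ([9/2, 5⋅√2] × ℝ) ∪ ([-7/2, 5⋅√2] × {-6, -9/88, √11})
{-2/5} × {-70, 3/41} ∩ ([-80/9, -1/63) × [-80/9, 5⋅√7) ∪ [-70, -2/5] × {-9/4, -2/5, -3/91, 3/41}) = {-2/5} × {3/41}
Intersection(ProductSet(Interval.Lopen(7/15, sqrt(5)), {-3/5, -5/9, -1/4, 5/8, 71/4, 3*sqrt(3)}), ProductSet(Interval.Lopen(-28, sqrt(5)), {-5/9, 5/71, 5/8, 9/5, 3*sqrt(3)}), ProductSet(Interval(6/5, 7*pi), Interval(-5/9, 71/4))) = ProductSet(Interval(6/5, sqrt(5)), {-5/9, 5/8, 3*sqrt(3)})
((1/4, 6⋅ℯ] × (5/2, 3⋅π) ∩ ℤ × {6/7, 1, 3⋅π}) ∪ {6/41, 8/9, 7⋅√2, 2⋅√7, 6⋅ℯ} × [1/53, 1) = {6/41, 8/9, 7⋅√2, 2⋅√7, 6⋅ℯ} × [1/53, 1)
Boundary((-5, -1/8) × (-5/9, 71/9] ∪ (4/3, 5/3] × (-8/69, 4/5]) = ({-5, -1/8} × [-5/9, 71/9]) ∪ ({4/3, 5/3} × [-8/69, 4/5]) ∪ ([-5, -1/8] × {-5/9, 71/9}) ∪ ([4/3, 5/3] × {-8/69, 4/5})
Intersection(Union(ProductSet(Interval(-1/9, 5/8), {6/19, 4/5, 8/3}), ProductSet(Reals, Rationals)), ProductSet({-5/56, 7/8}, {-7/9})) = ProductSet({-5/56, 7/8}, {-7/9})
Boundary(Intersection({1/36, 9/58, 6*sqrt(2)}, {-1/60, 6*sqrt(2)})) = {6*sqrt(2)}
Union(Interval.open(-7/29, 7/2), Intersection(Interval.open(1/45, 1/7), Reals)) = Interval.open(-7/29, 7/2)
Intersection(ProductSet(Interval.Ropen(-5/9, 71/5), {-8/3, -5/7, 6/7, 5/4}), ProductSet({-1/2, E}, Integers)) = EmptySet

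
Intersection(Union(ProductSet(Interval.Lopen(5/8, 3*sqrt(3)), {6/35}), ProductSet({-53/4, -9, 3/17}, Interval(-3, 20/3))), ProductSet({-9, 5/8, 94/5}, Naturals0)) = ProductSet({-9}, Range(0, 7, 1))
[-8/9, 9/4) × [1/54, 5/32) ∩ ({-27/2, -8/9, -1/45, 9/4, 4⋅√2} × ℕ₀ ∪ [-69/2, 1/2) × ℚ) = [-8/9, 1/2) × (ℚ ∩ [1/54, 5/32))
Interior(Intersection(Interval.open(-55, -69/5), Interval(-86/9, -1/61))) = EmptySet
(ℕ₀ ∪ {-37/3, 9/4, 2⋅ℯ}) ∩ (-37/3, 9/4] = {0, 1, 2} ∪ {9/4}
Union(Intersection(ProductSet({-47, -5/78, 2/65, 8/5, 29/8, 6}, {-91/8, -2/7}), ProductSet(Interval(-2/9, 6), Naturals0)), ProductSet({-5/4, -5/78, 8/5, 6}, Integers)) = ProductSet({-5/4, -5/78, 8/5, 6}, Integers)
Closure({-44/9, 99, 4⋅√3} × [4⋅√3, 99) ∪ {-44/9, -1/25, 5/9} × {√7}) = ({-44/9, -1/25, 5/9} × {√7}) ∪ ({-44/9, 99, 4⋅√3} × [4⋅√3, 99])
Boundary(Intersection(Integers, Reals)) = Integers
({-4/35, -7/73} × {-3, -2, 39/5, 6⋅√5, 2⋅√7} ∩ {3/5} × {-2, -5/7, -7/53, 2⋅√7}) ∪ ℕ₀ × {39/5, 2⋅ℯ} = ℕ₀ × {39/5, 2⋅ℯ}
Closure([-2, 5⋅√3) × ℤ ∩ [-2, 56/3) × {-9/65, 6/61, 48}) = [-2, 5⋅√3] × {48}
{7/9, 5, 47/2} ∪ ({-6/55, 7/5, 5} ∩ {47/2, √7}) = {7/9, 5, 47/2}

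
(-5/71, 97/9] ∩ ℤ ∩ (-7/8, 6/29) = {0}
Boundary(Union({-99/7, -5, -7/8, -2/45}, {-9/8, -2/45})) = {-99/7, -5, -9/8, -7/8, -2/45}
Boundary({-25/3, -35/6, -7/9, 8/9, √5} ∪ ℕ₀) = {-25/3, -35/6, -7/9, 8/9, √5} ∪ ℕ₀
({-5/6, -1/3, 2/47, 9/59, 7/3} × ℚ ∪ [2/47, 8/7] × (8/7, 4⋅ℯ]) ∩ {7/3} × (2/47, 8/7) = {7/3} × (ℚ ∩ (2/47, 8/7))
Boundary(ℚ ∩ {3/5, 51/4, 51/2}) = {3/5, 51/4, 51/2}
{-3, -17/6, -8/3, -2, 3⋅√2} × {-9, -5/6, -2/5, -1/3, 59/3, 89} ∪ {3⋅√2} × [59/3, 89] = ({3⋅√2} × [59/3, 89]) ∪ ({-3, -17/6, -8/3, -2, 3⋅√2} × {-9, -5/6, -2/5, -1/3, 59/3, 89})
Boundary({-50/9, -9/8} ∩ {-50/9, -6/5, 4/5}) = {-50/9}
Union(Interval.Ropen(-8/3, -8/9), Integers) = Union(Integers, Interval.Ropen(-8/3, -8/9))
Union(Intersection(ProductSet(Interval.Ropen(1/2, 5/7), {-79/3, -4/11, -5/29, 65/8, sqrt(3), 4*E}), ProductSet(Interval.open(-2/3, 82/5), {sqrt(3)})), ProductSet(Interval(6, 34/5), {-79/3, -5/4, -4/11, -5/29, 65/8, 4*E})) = Union(ProductSet(Interval.Ropen(1/2, 5/7), {sqrt(3)}), ProductSet(Interval(6, 34/5), {-79/3, -5/4, -4/11, -5/29, 65/8, 4*E}))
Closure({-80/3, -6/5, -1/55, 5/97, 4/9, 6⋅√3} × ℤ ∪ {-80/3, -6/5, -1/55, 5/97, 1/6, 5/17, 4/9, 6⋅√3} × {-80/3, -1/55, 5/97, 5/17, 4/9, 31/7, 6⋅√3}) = ({-80/3, -6/5, -1/55, 5/97, 4/9, 6⋅√3} × ℤ) ∪ ({-80/3, -6/5, -1/55, 5/97, 1/6, 5/17, 4/9, 6⋅√3} × {-80/3, -1/55, 5/97, 5/17, 4/9, 31/7, 6⋅√3})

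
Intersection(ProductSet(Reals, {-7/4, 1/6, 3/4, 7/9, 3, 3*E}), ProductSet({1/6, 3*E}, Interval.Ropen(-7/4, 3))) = ProductSet({1/6, 3*E}, {-7/4, 1/6, 3/4, 7/9})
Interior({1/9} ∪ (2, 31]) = (2, 31)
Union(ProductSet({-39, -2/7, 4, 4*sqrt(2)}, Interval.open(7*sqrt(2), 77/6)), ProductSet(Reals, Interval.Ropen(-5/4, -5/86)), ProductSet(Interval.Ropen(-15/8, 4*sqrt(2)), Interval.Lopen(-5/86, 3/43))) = Union(ProductSet({-39, -2/7, 4, 4*sqrt(2)}, Interval.open(7*sqrt(2), 77/6)), ProductSet(Interval.Ropen(-15/8, 4*sqrt(2)), Interval.Lopen(-5/86, 3/43)), ProductSet(Reals, Interval.Ropen(-5/4, -5/86)))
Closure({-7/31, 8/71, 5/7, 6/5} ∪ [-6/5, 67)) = [-6/5, 67]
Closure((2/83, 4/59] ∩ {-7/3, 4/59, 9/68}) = {4/59}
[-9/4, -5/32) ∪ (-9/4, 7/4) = [-9/4, 7/4)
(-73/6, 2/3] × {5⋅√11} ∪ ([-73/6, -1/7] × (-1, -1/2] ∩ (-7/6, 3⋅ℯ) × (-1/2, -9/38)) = (-73/6, 2/3] × {5⋅√11}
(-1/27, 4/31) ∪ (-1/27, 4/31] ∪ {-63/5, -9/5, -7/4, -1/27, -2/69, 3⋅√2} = {-63/5, -9/5, -7/4, 3⋅√2} ∪ [-1/27, 4/31]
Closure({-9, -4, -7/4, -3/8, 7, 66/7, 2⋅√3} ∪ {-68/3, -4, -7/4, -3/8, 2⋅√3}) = {-68/3, -9, -4, -7/4, -3/8, 7, 66/7, 2⋅√3}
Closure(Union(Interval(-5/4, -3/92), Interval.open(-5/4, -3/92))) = Interval(-5/4, -3/92)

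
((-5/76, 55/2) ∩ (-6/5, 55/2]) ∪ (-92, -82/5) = (-92, -82/5) ∪ (-5/76, 55/2)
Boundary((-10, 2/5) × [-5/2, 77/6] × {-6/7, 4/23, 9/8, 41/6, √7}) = [-10, 2/5] × [-5/2, 77/6] × {-6/7, 4/23, 9/8, 41/6, √7}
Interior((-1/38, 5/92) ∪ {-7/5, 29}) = (-1/38, 5/92)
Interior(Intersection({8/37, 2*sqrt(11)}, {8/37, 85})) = EmptySet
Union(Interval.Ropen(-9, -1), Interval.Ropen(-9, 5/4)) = Interval.Ropen(-9, 5/4)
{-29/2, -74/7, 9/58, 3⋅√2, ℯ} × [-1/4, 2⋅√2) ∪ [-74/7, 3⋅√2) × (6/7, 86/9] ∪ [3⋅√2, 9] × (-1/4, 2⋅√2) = ([-74/7, 3⋅√2) × (6/7, 86/9]) ∪ ([3⋅√2, 9] × (-1/4, 2⋅√2)) ∪ ({-29/2, -74/7, 9/58, 3⋅√2, ℯ} × [-1/4, 2⋅√2))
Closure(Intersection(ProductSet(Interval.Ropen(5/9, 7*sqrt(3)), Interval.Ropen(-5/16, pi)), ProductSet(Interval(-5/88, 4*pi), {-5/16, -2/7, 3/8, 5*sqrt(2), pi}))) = ProductSet(Interval(5/9, 7*sqrt(3)), {-5/16, -2/7, 3/8})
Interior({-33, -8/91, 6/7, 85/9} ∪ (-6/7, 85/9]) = (-6/7, 85/9)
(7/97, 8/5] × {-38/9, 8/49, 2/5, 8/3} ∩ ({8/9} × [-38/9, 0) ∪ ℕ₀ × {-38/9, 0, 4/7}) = ({8/9} ∪ {1}) × {-38/9}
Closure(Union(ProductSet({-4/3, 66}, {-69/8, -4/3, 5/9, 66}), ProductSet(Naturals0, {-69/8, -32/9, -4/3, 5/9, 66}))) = Union(ProductSet({-4/3, 66}, {-69/8, -4/3, 5/9, 66}), ProductSet(Naturals0, {-69/8, -32/9, -4/3, 5/9, 66}))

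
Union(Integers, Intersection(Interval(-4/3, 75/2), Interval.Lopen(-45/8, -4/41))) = Union(Integers, Interval(-4/3, -4/41))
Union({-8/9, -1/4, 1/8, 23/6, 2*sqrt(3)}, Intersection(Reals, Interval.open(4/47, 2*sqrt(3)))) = Union({-8/9, -1/4, 23/6}, Interval.Lopen(4/47, 2*sqrt(3)))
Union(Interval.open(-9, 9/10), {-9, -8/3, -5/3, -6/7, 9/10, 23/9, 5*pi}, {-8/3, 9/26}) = Union({23/9, 5*pi}, Interval(-9, 9/10))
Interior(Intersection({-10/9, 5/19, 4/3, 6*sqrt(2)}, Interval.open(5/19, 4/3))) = EmptySet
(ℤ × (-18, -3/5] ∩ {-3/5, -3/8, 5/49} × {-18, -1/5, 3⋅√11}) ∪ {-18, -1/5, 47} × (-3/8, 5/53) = {-18, -1/5, 47} × (-3/8, 5/53)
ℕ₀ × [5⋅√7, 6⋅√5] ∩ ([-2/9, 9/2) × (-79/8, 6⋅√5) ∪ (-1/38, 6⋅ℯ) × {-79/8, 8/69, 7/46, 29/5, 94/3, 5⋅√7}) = ({0, 1, …, 16} × {5⋅√7}) ∪ ({0, 1, …, 4} × [5⋅√7, 6⋅√5))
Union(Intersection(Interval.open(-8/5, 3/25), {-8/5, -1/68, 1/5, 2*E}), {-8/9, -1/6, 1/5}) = {-8/9, -1/6, -1/68, 1/5}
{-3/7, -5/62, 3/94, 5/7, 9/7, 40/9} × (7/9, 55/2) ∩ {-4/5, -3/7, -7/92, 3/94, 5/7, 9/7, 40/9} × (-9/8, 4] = {-3/7, 3/94, 5/7, 9/7, 40/9} × (7/9, 4]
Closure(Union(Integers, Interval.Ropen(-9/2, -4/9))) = Union(Integers, Interval(-9/2, -4/9))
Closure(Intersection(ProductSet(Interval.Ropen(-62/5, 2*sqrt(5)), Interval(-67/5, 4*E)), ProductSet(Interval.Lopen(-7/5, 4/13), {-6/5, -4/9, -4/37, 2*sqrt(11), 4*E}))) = ProductSet(Interval(-7/5, 4/13), {-6/5, -4/9, -4/37, 2*sqrt(11), 4*E})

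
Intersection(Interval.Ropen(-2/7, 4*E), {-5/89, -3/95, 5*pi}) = {-5/89, -3/95}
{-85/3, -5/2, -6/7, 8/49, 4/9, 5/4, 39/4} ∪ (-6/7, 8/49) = {-85/3, -5/2, 4/9, 5/4, 39/4} ∪ [-6/7, 8/49]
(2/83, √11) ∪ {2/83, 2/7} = [2/83, √11)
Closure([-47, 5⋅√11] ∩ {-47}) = {-47}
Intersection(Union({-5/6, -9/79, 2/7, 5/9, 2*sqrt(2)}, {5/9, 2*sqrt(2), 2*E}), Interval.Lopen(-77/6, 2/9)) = {-5/6, -9/79}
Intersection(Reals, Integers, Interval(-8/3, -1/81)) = Range(-2, 0, 1)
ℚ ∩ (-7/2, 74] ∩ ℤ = {-3, -2, …, 74}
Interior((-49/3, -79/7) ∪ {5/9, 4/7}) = (-49/3, -79/7)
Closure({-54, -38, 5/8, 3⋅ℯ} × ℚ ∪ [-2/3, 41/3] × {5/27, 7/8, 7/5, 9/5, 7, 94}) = ({-54, -38, 5/8, 3⋅ℯ} × ℝ) ∪ ([-2/3, 41/3] × {5/27, 7/8, 7/5, 9/5, 7, 94})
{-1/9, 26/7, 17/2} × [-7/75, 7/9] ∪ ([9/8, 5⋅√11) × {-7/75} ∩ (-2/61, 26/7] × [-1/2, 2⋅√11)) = ([9/8, 26/7] × {-7/75}) ∪ ({-1/9, 26/7, 17/2} × [-7/75, 7/9])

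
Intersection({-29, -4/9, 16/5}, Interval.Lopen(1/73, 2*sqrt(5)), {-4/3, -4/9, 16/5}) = {16/5}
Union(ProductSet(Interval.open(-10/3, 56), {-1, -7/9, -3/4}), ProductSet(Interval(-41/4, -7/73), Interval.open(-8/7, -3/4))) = Union(ProductSet(Interval(-41/4, -7/73), Interval.open(-8/7, -3/4)), ProductSet(Interval.open(-10/3, 56), {-1, -7/9, -3/4}))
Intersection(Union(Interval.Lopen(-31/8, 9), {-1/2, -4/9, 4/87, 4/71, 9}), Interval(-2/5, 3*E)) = Interval(-2/5, 3*E)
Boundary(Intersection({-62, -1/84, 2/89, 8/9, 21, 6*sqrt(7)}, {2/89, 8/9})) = {2/89, 8/9}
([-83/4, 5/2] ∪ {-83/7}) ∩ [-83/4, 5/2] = [-83/4, 5/2]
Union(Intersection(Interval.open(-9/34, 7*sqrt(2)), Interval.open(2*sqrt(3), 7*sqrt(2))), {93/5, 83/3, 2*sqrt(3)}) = Union({93/5, 83/3}, Interval.Ropen(2*sqrt(3), 7*sqrt(2)))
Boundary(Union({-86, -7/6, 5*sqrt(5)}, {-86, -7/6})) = {-86, -7/6, 5*sqrt(5)}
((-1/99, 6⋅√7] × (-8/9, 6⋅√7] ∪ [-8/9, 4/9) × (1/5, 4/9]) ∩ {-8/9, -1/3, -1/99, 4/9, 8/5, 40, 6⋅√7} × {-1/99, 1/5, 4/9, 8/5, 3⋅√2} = ({-8/9, -1/3, -1/99} × {4/9}) ∪ ({4/9, 8/5, 6⋅√7} × {-1/99, 1/5, 4/9, 8/5, 3⋅√2})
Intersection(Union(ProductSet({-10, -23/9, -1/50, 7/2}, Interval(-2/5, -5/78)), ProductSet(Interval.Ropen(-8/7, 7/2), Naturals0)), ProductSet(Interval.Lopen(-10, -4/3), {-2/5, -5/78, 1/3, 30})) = ProductSet({-23/9}, {-2/5, -5/78})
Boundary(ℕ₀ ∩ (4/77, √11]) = {1, 2, 3}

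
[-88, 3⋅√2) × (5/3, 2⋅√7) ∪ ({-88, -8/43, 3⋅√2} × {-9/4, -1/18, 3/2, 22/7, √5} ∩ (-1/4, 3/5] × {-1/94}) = [-88, 3⋅√2) × (5/3, 2⋅√7)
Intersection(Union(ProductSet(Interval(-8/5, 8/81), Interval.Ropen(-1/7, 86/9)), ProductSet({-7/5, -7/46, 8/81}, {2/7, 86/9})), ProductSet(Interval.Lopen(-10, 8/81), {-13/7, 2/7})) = ProductSet(Interval(-8/5, 8/81), {2/7})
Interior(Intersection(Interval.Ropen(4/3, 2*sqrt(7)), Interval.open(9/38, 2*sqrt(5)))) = Interval.open(4/3, 2*sqrt(5))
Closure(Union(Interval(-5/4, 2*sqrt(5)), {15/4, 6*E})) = Union({6*E}, Interval(-5/4, 2*sqrt(5)))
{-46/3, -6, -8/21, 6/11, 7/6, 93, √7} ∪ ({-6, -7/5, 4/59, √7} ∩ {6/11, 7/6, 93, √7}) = {-46/3, -6, -8/21, 6/11, 7/6, 93, √7}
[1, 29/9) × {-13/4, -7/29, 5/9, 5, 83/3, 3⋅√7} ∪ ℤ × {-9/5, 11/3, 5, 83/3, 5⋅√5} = (ℤ × {-9/5, 11/3, 5, 83/3, 5⋅√5}) ∪ ([1, 29/9) × {-13/4, -7/29, 5/9, 5, 83/3, 3⋅√7})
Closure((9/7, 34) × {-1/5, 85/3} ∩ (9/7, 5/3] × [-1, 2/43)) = [9/7, 5/3] × {-1/5}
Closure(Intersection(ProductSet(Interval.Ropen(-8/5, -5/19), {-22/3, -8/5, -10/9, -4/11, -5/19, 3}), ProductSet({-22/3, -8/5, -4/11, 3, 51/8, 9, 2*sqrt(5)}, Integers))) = ProductSet({-8/5, -4/11}, {3})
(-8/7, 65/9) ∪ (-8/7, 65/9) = (-8/7, 65/9)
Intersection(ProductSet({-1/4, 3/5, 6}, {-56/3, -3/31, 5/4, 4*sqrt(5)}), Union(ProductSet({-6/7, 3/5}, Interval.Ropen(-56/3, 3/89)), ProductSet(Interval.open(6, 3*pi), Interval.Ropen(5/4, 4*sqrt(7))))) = ProductSet({3/5}, {-56/3, -3/31})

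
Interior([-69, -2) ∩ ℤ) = ∅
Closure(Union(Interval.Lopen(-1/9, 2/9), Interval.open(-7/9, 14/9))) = Interval(-7/9, 14/9)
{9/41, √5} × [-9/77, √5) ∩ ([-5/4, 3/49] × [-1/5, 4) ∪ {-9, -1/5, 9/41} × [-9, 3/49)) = {9/41} × [-9/77, 3/49)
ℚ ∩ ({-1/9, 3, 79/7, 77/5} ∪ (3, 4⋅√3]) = {-1/9, 79/7, 77/5} ∪ (ℚ ∩ [3, 4⋅√3])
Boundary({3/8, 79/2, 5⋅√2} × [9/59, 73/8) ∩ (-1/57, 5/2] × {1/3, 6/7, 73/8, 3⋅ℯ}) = {3/8} × {1/3, 6/7, 3⋅ℯ}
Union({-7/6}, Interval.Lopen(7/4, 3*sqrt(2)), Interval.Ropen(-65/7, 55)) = Interval.Ropen(-65/7, 55)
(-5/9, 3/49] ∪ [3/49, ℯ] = (-5/9, ℯ]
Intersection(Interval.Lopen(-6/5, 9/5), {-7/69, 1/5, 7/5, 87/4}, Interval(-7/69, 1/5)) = {-7/69, 1/5}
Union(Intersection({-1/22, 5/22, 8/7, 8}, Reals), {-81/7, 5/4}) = {-81/7, -1/22, 5/22, 8/7, 5/4, 8}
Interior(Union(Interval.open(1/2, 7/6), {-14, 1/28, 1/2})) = Interval.open(1/2, 7/6)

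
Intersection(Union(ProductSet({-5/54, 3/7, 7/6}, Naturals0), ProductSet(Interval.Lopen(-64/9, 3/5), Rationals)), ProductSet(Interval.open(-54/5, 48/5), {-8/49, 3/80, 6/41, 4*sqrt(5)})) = ProductSet(Interval.Lopen(-64/9, 3/5), {-8/49, 3/80, 6/41})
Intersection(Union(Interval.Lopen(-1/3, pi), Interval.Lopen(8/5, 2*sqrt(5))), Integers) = Range(0, 5, 1)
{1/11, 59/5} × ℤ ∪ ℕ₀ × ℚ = (ℕ₀ × ℚ) ∪ ({1/11, 59/5} × ℤ)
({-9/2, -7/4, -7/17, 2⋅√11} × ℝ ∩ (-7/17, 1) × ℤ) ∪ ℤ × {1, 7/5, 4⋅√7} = ℤ × {1, 7/5, 4⋅√7}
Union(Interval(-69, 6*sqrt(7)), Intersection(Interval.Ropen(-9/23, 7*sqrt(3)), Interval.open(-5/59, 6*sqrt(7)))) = Interval(-69, 6*sqrt(7))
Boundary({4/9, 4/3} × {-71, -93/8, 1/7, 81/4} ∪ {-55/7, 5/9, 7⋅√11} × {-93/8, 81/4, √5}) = ({4/9, 4/3} × {-71, -93/8, 1/7, 81/4}) ∪ ({-55/7, 5/9, 7⋅√11} × {-93/8, 81/4, √5})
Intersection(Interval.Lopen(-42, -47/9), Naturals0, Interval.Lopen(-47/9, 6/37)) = EmptySet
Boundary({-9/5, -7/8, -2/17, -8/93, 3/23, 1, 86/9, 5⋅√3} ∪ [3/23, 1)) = {-9/5, -7/8, -2/17, -8/93, 3/23, 1, 86/9, 5⋅√3}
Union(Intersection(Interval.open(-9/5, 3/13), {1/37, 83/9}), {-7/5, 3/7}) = {-7/5, 1/37, 3/7}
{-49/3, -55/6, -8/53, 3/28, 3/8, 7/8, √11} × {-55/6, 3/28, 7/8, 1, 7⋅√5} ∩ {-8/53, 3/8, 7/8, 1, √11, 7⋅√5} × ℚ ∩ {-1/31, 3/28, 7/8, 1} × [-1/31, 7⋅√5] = {7/8} × {3/28, 7/8, 1}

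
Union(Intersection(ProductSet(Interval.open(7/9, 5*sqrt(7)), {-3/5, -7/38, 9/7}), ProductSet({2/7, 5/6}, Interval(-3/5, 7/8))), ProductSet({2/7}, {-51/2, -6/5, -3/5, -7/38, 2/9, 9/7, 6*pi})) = Union(ProductSet({2/7}, {-51/2, -6/5, -3/5, -7/38, 2/9, 9/7, 6*pi}), ProductSet({5/6}, {-3/5, -7/38}))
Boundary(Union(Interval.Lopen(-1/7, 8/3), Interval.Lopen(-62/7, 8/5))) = {-62/7, 8/3}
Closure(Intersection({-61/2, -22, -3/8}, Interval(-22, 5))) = {-22, -3/8}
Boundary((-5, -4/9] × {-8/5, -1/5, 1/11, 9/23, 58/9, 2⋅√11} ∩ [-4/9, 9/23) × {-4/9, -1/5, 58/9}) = {-4/9} × {-1/5, 58/9}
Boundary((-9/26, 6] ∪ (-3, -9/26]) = {-3, 6}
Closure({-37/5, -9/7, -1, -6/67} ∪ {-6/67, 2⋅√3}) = {-37/5, -9/7, -1, -6/67, 2⋅√3}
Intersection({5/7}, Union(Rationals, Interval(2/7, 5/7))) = {5/7}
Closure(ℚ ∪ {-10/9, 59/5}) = ℝ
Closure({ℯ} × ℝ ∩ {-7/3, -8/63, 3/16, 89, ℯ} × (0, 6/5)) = {ℯ} × [0, 6/5]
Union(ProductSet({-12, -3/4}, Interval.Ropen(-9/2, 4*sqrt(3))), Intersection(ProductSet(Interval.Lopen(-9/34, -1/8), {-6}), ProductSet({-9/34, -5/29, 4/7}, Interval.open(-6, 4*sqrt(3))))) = ProductSet({-12, -3/4}, Interval.Ropen(-9/2, 4*sqrt(3)))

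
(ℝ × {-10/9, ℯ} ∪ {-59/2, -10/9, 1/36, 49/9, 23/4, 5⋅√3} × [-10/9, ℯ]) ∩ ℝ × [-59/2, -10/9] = ℝ × {-10/9}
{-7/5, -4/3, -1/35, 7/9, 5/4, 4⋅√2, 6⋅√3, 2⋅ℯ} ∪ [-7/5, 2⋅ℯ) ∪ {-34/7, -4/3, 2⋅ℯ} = {-34/7, 4⋅√2, 6⋅√3} ∪ [-7/5, 2⋅ℯ]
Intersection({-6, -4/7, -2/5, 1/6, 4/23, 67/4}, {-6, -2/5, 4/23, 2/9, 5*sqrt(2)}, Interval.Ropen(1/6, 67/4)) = {4/23}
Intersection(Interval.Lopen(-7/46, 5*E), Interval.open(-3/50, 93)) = Interval.Lopen(-3/50, 5*E)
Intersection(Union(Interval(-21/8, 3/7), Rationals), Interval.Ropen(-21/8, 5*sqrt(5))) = Union(Intersection(Interval.Ropen(-21/8, 5*sqrt(5)), Rationals), Interval(-21/8, 3/7))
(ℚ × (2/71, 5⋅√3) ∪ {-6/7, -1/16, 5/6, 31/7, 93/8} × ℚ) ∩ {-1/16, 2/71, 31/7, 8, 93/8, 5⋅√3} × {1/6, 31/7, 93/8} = ({-1/16, 31/7, 93/8} × {1/6, 31/7, 93/8}) ∪ ({-1/16, 2/71, 31/7, 8, 93/8} × {1/6, 31/7})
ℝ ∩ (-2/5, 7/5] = (-2/5, 7/5]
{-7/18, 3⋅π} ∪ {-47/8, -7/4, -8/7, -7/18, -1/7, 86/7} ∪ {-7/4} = {-47/8, -7/4, -8/7, -7/18, -1/7, 86/7, 3⋅π}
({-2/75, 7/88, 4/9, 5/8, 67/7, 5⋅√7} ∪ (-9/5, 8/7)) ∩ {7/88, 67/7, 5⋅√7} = {7/88, 67/7, 5⋅√7}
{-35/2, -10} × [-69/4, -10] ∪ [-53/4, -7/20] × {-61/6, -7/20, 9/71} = ({-35/2, -10} × [-69/4, -10]) ∪ ([-53/4, -7/20] × {-61/6, -7/20, 9/71})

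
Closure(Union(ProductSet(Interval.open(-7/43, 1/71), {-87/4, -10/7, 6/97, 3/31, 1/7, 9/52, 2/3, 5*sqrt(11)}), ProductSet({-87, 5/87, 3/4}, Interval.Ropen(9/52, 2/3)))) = Union(ProductSet({-87, 5/87, 3/4}, Interval(9/52, 2/3)), ProductSet(Interval(-7/43, 1/71), {-87/4, -10/7, 6/97, 3/31, 1/7, 9/52, 2/3, 5*sqrt(11)}))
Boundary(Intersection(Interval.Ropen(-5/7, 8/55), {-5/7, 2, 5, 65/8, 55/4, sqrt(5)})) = {-5/7}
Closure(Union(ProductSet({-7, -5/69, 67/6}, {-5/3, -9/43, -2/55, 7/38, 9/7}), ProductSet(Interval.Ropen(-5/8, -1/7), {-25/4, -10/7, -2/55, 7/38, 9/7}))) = Union(ProductSet({-7, -5/69, 67/6}, {-5/3, -9/43, -2/55, 7/38, 9/7}), ProductSet(Interval(-5/8, -1/7), {-25/4, -10/7, -2/55, 7/38, 9/7}))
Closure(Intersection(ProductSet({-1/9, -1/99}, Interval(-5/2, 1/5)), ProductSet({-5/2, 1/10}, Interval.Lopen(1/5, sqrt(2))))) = EmptySet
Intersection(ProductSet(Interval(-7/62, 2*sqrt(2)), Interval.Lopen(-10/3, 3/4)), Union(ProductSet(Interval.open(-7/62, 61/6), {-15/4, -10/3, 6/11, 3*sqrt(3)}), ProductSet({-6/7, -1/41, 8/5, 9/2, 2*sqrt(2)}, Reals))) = Union(ProductSet({-1/41, 8/5, 2*sqrt(2)}, Interval.Lopen(-10/3, 3/4)), ProductSet(Interval.Lopen(-7/62, 2*sqrt(2)), {6/11}))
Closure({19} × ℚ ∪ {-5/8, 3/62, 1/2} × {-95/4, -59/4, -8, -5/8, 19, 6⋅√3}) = ({19} × ℝ) ∪ ({-5/8, 3/62, 1/2} × {-95/4, -59/4, -8, -5/8, 19, 6⋅√3})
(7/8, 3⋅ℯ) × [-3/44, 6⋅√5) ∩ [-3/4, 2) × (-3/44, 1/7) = (7/8, 2) × (-3/44, 1/7)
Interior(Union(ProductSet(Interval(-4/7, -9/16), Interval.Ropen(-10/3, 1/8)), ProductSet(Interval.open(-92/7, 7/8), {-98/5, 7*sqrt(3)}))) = ProductSet(Interval.open(-4/7, -9/16), Interval.open(-10/3, 1/8))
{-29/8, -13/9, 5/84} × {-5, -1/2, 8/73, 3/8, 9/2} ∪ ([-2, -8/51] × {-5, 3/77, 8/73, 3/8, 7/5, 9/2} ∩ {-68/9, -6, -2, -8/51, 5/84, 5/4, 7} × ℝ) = ({-2, -8/51} × {-5, 3/77, 8/73, 3/8, 7/5, 9/2}) ∪ ({-29/8, -13/9, 5/84} × {-5, -1/2, 8/73, 3/8, 9/2})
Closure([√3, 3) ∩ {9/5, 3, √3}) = {9/5, √3}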